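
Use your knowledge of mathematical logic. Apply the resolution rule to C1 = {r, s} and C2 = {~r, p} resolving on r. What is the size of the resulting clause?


Remove r from C1 and ~r from C2.
C1 remainder: {s}
C2 remainder: {p}
Union (resolvent): {p, s}
Resolvent has 2 literal(s).

2


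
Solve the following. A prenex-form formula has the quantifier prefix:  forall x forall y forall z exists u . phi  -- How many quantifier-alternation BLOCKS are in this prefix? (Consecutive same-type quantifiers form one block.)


Quantifier-type sequence: A A A E  (A=forall, E=exists)
Group into maximal same-type runs:
  Ax3 | Ex1
Number of blocks = 2

2


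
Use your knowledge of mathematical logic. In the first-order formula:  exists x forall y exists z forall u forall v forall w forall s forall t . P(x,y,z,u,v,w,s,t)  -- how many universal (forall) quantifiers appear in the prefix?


Quantifier prefix: exists x forall y exists z forall u forall v forall w forall s forall t
Mark each quantifier type:
  E U E U U U U U
Universal count = 6, Existential count = 2
Asked for universal (forall) quantifiers: 6

6


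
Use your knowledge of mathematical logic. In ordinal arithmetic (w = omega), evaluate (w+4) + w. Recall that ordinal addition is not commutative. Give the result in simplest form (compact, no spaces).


Compute (w+4) + w.
Ordinal + is associative but NOT commutative; for finite n>0, n + w = w but w + n stays w+n.
(w+4) + w = w + (4+w) = w + w = w*2 (the finite tail 4 is absorbed by the right w).
Result = w*2

w*2


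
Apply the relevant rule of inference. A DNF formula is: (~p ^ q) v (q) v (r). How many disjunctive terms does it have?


A DNF formula is a disjunction of terms (conjunctions).
Terms are separated by v.
Counting the disjuncts: 3 terms.

3


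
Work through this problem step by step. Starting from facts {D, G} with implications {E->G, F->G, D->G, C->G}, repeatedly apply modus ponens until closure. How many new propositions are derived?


Initial facts: {D, G}
Apply modus ponens to closure:
  (no implication fires)
Final known: {D, G}
New propositions: {(none)}
Count = 0

0


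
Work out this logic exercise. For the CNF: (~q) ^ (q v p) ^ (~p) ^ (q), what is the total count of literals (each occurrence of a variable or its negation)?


Counting literals in each clause:
Clause 1: 1 literal(s)
Clause 2: 2 literal(s)
Clause 3: 1 literal(s)
Clause 4: 1 literal(s)
Total = 5

5


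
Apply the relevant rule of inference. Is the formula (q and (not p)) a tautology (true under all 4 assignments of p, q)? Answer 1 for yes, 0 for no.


Check all 4 assignments:
p=0, q=0: 0
p=0, q=1: 1
p=1, q=0: 0
p=1, q=1: 0
Satisfying count = 1/4.
Tautology iff count = 4: no.

0


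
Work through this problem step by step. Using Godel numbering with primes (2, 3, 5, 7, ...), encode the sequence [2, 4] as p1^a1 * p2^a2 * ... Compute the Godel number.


Encode each element as an exponent of the corresponding prime:
  2^2 = 4
  3^4 = 81
Product = 4 * 81 = 324

324


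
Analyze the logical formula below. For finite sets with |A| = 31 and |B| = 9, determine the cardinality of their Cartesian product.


The Cartesian product A x B contains all ordered pairs (a, b).
|A x B| = |A| * |B| = 31 * 9 = 279

279


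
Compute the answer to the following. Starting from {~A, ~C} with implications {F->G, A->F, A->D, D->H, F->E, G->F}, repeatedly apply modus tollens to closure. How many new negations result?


Initial negated facts: {~A, ~C}
Apply modus tollens to closure:
  (no implication fires)
Final negated: {~A, ~C}
New negations: {(none)}
Count = 0

0


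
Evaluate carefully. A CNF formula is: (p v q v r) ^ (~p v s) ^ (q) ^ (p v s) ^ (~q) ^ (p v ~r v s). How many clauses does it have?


A CNF formula is a conjunction of clauses.
Clauses are separated by ^.
Counting the conjuncts: 6 clauses.

6


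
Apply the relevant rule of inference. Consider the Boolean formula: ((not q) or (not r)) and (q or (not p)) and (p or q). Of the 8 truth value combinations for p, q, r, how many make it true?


Evaluate all 8 assignments for p, q, r:
p=0, q=0, r=0: 0
p=0, q=0, r=1: 0
p=0, q=1, r=0: 1
p=0, q=1, r=1: 0
p=1, q=0, r=0: 0
p=1, q=0, r=1: 0
p=1, q=1, r=0: 1
p=1, q=1, r=1: 0
Satisfying count = 2

2


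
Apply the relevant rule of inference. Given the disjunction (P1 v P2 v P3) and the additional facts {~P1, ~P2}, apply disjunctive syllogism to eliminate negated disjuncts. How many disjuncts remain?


Original disjuncts (3): P1, P2, P3
Negated (eliminate): ~P1, ~P2
Remaining disjuncts: P3
Count = 3 - 2 = 1

1


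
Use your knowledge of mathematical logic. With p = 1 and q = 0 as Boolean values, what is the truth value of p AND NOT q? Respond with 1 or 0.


p = 1, q = 0
Operation: p AND NOT q
Evaluate: 1 AND NOT 0 = 1

1


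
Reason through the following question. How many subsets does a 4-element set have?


The power set of a set with n elements has 2^n elements.
|P(S)| = 2^4 = 16

16


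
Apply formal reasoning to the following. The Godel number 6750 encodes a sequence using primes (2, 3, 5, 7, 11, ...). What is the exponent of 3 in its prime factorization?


Factorize 6750 by dividing by 3 repeatedly.
Division steps: 3 divides 6750 exactly 3 time(s).
Exponent of 3 = 3

3


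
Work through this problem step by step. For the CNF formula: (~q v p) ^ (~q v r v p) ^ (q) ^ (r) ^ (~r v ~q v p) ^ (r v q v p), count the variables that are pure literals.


Check each variable for pure literal status:
p: pure positive
q: mixed (not pure)
r: mixed (not pure)
Pure literal count = 1

1


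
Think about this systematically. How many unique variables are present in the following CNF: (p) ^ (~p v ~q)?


Identify each variable that appears in the formula.
Variables found: p, q
Count = 2

2


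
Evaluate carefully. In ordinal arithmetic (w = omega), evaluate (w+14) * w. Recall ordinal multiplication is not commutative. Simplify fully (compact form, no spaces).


Compute (w+14) * w.
Ordinal * is associative and left-distributive over +, but NOT commutative; for finite n>1, n*w = w but w*n stays w*n.
(w+14) * w = sup{(w+14)*k : k<w} = sup{w*k+14} = w^2 (the +14 tail is absorbed in the limit).
Result = w^2

w^2


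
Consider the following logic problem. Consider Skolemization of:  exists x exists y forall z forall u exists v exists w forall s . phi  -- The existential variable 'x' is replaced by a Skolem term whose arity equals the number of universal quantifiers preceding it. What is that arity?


Quantifier prefix: exists x exists y forall z forall u exists v exists w forall s
'x' is existentially quantified at position 1.
No universal quantifiers precede it.
Skolem function arity = 0 (a Skolem constant)

0


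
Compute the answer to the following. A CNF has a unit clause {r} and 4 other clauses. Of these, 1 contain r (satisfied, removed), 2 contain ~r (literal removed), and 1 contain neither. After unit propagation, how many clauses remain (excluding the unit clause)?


Satisfied (removed): 1
Shortened (remain): 2
Unchanged (remain): 1
Remaining = 2 + 1 = 3

3


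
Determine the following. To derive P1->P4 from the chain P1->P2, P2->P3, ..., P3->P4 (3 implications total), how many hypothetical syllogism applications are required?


With 3 implications in a chain connecting 4 propositions:
P1->P2, P2->P3, ..., P3->P4
Steps needed = (number of implications) - 1 = 3 - 1 = 2

2


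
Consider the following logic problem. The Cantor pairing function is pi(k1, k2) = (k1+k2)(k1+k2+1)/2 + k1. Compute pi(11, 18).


k1 + k2 = 29
(k1+k2)(k1+k2+1)/2 = 29 * 30 / 2 = 435
pi = 435 + 11 = 446

446


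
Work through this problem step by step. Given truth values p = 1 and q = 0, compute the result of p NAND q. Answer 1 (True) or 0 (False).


p = 1, q = 0
Operation: p NAND q
Evaluate: 1 NAND 0 = 1

1


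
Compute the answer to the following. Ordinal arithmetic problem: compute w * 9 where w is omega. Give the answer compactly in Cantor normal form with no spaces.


Compute w * 9.
Ordinal * is associative and left-distributive over +, but NOT commutative; for finite n>1, n*w = w but w*n stays w*n.
w * 9 means 9 copies of w concatenated: w*9.
Result = w*9

w*9


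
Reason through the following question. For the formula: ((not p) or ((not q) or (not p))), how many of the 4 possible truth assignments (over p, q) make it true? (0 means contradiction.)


Check all 4 assignments:
p=0, q=0: 1
p=0, q=1: 1
p=1, q=0: 1
p=1, q=1: 0
Count of True = 3

3


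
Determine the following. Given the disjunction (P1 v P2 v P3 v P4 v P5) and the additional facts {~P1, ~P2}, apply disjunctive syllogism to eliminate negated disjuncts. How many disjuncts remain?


Original disjuncts (5): P1, P2, P3, P4, P5
Negated (eliminate): ~P1, ~P2
Remaining disjuncts: P3, P4, P5
Count = 5 - 2 = 3

3


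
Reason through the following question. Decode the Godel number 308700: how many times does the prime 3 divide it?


Factorize 308700 by dividing by 3 repeatedly.
Division steps: 3 divides 308700 exactly 2 time(s).
Exponent of 3 = 2

2


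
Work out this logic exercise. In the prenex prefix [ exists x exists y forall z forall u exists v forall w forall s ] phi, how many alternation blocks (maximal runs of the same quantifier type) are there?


Quantifier-type sequence: E E A A E A A  (A=forall, E=exists)
Group into maximal same-type runs:
  Ex2 | Ax2 | Ex1 | Ax2
Number of blocks = 4

4


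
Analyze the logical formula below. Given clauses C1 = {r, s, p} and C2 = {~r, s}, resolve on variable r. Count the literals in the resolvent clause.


Remove r from C1 and ~r from C2.
C1 remainder: {s, p}
C2 remainder: {s}
Union (resolvent): {p, s}
Resolvent has 2 literal(s).

2


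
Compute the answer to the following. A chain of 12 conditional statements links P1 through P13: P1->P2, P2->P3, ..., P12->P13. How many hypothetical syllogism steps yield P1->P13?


With 12 implications in a chain connecting 13 propositions:
P1->P2, P2->P3, ..., P12->P13
Steps needed = (number of implications) - 1 = 12 - 1 = 11

11


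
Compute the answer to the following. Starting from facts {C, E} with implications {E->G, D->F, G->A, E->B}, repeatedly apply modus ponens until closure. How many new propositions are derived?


Initial facts: {C, E}
Apply modus ponens to closure:
  E and E->G  =>  G
  G and G->A  =>  A
  E and E->B  =>  B
Final known: {A, B, C, E, G}
New propositions: {A, B, G}
Count = 3

3


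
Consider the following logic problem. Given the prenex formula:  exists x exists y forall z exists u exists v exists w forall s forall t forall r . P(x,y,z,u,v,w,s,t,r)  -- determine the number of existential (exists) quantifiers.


Quantifier prefix: exists x exists y forall z exists u exists v exists w forall s forall t forall r
Mark each quantifier type:
  E E U E E E U U U
Universal count = 4, Existential count = 5
Asked for existential (exists) quantifiers: 5

5


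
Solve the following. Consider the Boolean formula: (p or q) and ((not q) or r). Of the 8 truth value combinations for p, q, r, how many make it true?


Evaluate all 8 assignments for p, q, r:
p=0, q=0, r=0: 0
p=0, q=0, r=1: 0
p=0, q=1, r=0: 0
p=0, q=1, r=1: 1
p=1, q=0, r=0: 1
p=1, q=0, r=1: 1
p=1, q=1, r=0: 0
p=1, q=1, r=1: 1
Satisfying count = 4

4


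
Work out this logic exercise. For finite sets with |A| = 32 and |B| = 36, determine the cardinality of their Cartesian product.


The Cartesian product A x B contains all ordered pairs (a, b).
|A x B| = |A| * |B| = 32 * 36 = 1152

1152


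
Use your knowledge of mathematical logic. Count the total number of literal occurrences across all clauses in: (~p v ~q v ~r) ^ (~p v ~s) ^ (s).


Counting literals in each clause:
Clause 1: 3 literal(s)
Clause 2: 2 literal(s)
Clause 3: 1 literal(s)
Total = 6

6


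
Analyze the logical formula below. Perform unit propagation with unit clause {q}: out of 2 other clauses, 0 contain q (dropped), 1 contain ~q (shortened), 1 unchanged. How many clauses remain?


Satisfied (removed): 0
Shortened (remain): 1
Unchanged (remain): 1
Remaining = 1 + 1 = 2

2


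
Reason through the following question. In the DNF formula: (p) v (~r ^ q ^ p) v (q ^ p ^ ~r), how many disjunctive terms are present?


A DNF formula is a disjunction of terms (conjunctions).
Terms are separated by v.
Counting the disjuncts: 3 terms.

3


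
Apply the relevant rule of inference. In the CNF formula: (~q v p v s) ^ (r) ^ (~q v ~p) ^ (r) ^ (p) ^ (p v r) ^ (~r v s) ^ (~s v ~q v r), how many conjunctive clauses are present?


A CNF formula is a conjunction of clauses.
Clauses are separated by ^.
Counting the conjuncts: 8 clauses.

8


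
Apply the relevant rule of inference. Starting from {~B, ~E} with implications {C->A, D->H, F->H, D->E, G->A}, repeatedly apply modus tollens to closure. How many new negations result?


Initial negated facts: {~B, ~E}
Apply modus tollens to closure:
  ~E and D->E  =>  ~D
Final negated: {~B, ~D, ~E}
New negations: {~D}
Count = 1

1


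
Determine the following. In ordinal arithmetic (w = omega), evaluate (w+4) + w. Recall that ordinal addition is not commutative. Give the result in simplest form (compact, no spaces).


Compute (w+4) + w.
Ordinal + is associative but NOT commutative; for finite n>0, n + w = w but w + n stays w+n.
(w+4) + w = w + (4+w) = w + w = w*2 (the finite tail 4 is absorbed by the right w).
Result = w*2

w*2


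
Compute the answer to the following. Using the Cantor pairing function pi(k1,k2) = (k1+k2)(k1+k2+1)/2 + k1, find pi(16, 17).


k1 + k2 = 33
(k1+k2)(k1+k2+1)/2 = 33 * 34 / 2 = 561
pi = 561 + 16 = 577

577


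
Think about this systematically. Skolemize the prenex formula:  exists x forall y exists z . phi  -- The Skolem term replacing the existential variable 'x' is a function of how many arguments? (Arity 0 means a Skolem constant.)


Quantifier prefix: exists x forall y exists z
'x' is existentially quantified at position 1.
No universal quantifiers precede it.
Skolem function arity = 0 (a Skolem constant)

0


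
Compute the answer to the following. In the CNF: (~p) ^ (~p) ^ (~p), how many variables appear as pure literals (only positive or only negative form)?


Check each variable for pure literal status:
p: pure negative
q: absent (not pure)
r: absent (not pure)
Pure literal count = 1

1


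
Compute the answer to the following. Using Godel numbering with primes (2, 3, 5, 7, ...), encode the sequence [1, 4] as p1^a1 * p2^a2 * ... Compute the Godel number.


Encode each element as an exponent of the corresponding prime:
  2^1 = 2
  3^4 = 81
Product = 2 * 81 = 162

162


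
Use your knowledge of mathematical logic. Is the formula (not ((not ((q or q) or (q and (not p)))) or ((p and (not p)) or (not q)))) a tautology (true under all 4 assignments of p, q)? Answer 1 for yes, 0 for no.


Check all 4 assignments:
p=0, q=0: 0
p=0, q=1: 1
p=1, q=0: 0
p=1, q=1: 1
Satisfying count = 2/4.
Tautology iff count = 4: no.

0


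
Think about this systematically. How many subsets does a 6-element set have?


The power set of a set with n elements has 2^n elements.
|P(S)| = 2^6 = 64

64


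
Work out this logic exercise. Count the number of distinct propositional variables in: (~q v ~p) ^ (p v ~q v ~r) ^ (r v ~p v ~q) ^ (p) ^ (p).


Identify each variable that appears in the formula.
Variables found: p, q, r
Count = 3

3


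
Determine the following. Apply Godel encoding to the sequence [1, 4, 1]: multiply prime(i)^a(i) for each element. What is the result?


Encode each element as an exponent of the corresponding prime:
  2^1 = 2
  3^4 = 81
  5^1 = 5
Product = 2 * 81 * 5 = 810

810


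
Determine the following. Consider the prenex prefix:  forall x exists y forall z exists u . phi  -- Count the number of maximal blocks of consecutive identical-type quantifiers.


Quantifier-type sequence: A E A E  (A=forall, E=exists)
Group into maximal same-type runs:
  Ax1 | Ex1 | Ax1 | Ex1
Number of blocks = 4

4


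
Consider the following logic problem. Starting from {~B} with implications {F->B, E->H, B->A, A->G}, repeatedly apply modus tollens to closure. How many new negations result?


Initial negated facts: {~B}
Apply modus tollens to closure:
  ~B and F->B  =>  ~F
Final negated: {~B, ~F}
New negations: {~F}
Count = 1

1


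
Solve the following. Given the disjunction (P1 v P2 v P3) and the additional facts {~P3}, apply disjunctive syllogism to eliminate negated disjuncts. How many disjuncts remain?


Original disjuncts (3): P1, P2, P3
Negated (eliminate): ~P3
Remaining disjuncts: P1, P2
Count = 3 - 1 = 2

2


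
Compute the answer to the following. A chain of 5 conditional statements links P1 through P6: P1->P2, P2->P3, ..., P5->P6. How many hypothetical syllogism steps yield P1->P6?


With 5 implications in a chain connecting 6 propositions:
P1->P2, P2->P3, ..., P5->P6
Steps needed = (number of implications) - 1 = 5 - 1 = 4

4


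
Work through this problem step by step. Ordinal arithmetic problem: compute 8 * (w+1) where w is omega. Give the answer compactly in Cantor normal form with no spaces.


Compute 8 * (w+1).
Ordinal * is associative and left-distributive over +, but NOT commutative; for finite n>1, n*w = w but w*n stays w*n.
By left-distributivity: 8 * (w+1) = 8*w + 8*1 = w + 8 = w+8.
Result = w+8

w+8


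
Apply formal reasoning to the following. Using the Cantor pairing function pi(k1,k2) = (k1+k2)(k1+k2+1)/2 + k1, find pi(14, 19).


k1 + k2 = 33
(k1+k2)(k1+k2+1)/2 = 33 * 34 / 2 = 561
pi = 561 + 14 = 575

575


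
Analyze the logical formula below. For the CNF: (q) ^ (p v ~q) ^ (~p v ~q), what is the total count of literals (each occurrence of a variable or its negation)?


Counting literals in each clause:
Clause 1: 1 literal(s)
Clause 2: 2 literal(s)
Clause 3: 2 literal(s)
Total = 5

5


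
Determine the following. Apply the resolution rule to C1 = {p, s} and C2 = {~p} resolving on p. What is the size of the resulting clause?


Remove p from C1 and ~p from C2.
C1 remainder: {s}
C2 remainder: {}
Union (resolvent): {s}
Resolvent has 1 literal(s).

1


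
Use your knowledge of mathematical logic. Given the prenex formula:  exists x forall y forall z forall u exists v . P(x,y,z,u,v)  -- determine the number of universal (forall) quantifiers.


Quantifier prefix: exists x forall y forall z forall u exists v
Mark each quantifier type:
  E U U U E
Universal count = 3, Existential count = 2
Asked for universal (forall) quantifiers: 3

3


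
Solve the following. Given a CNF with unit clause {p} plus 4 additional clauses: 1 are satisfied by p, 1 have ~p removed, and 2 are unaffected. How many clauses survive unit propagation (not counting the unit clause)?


Satisfied (removed): 1
Shortened (remain): 1
Unchanged (remain): 2
Remaining = 1 + 2 = 3

3


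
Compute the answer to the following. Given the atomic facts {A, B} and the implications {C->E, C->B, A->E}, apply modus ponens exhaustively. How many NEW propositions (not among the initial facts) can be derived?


Initial facts: {A, B}
Apply modus ponens to closure:
  A and A->E  =>  E
Final known: {A, B, E}
New propositions: {E}
Count = 1

1


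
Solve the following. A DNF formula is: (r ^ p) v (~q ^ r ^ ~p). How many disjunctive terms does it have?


A DNF formula is a disjunction of terms (conjunctions).
Terms are separated by v.
Counting the disjuncts: 2 terms.

2


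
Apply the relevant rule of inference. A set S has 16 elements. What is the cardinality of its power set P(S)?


The power set of a set with n elements has 2^n elements.
|P(S)| = 2^16 = 65536

65536


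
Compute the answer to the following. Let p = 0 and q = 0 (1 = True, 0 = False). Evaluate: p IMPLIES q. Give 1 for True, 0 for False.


p = 0, q = 0
Operation: p IMPLIES q
Evaluate: 0 IMPLIES 0 = 1

1


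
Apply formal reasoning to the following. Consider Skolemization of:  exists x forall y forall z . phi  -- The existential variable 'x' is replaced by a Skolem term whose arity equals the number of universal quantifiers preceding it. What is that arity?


Quantifier prefix: exists x forall y forall z
'x' is existentially quantified at position 1.
No universal quantifiers precede it.
Skolem function arity = 0 (a Skolem constant)

0


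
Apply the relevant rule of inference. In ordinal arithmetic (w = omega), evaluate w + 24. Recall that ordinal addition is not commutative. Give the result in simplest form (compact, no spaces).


Compute w + 24.
Ordinal + is associative but NOT commutative; for finite n>0, n + w = w but w + n stays w+n.
w + 24 is already in normal form (a successor ordinal beyond w).
Result = w+24

w+24


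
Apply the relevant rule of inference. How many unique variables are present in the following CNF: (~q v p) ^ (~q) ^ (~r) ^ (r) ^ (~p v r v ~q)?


Identify each variable that appears in the formula.
Variables found: p, q, r
Count = 3

3


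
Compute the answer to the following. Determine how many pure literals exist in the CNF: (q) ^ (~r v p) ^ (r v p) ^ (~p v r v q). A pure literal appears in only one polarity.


Check each variable for pure literal status:
p: mixed (not pure)
q: pure positive
r: mixed (not pure)
Pure literal count = 1

1


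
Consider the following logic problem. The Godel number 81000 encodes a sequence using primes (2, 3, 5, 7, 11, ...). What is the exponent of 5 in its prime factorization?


Factorize 81000 by dividing by 5 repeatedly.
Division steps: 5 divides 81000 exactly 3 time(s).
Exponent of 5 = 3

3


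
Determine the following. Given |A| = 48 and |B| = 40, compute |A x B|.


The Cartesian product A x B contains all ordered pairs (a, b).
|A x B| = |A| * |B| = 48 * 40 = 1920

1920


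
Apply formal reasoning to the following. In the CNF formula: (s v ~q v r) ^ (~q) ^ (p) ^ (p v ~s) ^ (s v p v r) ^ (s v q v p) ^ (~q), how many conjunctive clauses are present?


A CNF formula is a conjunction of clauses.
Clauses are separated by ^.
Counting the conjuncts: 7 clauses.

7


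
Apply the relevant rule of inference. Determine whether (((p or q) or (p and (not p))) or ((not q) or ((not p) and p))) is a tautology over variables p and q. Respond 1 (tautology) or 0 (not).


Check all 4 assignments:
p=0, q=0: 1
p=0, q=1: 1
p=1, q=0: 1
p=1, q=1: 1
Satisfying count = 4/4.
Tautology iff count = 4: yes.

1


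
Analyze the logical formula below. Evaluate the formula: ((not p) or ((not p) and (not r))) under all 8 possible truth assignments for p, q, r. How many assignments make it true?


Check all 8 assignments:
p=0, q=0, r=0: 1
p=0, q=0, r=1: 1
p=0, q=1, r=0: 1
p=0, q=1, r=1: 1
p=1, q=0, r=0: 0
p=1, q=0, r=1: 0
p=1, q=1, r=0: 0
p=1, q=1, r=1: 0
Count of True = 4

4


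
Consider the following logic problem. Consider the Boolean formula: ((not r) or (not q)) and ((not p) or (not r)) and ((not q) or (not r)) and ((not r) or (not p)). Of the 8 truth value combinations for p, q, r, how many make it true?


Evaluate all 8 assignments for p, q, r:
p=0, q=0, r=0: 1
p=0, q=0, r=1: 1
p=0, q=1, r=0: 1
p=0, q=1, r=1: 0
p=1, q=0, r=0: 1
p=1, q=0, r=1: 0
p=1, q=1, r=0: 1
p=1, q=1, r=1: 0
Satisfying count = 5

5


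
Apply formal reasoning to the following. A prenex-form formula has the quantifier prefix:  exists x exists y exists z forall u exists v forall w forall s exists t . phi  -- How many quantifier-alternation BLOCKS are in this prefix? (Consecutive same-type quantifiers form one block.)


Quantifier-type sequence: E E E A E A A E  (A=forall, E=exists)
Group into maximal same-type runs:
  Ex3 | Ax1 | Ex1 | Ax2 | Ex1
Number of blocks = 5

5


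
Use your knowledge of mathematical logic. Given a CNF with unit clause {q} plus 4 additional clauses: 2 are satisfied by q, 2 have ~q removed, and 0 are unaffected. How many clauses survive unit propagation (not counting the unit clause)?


Satisfied (removed): 2
Shortened (remain): 2
Unchanged (remain): 0
Remaining = 2 + 0 = 2

2


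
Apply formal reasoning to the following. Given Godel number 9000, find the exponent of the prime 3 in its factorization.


Factorize 9000 by dividing by 3 repeatedly.
Division steps: 3 divides 9000 exactly 2 time(s).
Exponent of 3 = 2

2


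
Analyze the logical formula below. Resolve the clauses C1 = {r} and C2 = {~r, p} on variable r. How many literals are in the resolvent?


Remove r from C1 and ~r from C2.
C1 remainder: {}
C2 remainder: {p}
Union (resolvent): {p}
Resolvent has 1 literal(s).

1


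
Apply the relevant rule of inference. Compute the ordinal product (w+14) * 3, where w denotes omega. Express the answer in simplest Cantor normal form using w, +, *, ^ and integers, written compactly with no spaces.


Compute (w+14) * 3.
Ordinal * is associative and left-distributive over +, but NOT commutative; for finite n>1, n*w = w but w*n stays w*n.
(w+14) * 3 = (w+14) repeated 3 times. Each intermediate +14 is absorbed by the following w; only the last survives: w*3+14.
Result = w*3+14

w*3+14


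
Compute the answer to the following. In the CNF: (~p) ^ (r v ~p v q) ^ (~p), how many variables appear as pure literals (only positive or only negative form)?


Check each variable for pure literal status:
p: pure negative
q: pure positive
r: pure positive
Pure literal count = 3

3


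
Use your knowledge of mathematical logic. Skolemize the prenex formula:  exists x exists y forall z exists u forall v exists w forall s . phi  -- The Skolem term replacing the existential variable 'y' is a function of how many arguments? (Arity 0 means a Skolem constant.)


Quantifier prefix: exists x exists y forall z exists u forall v exists w forall s
'y' is existentially quantified at position 2.
No universal quantifiers precede it.
Skolem function arity = 0 (a Skolem constant)

0


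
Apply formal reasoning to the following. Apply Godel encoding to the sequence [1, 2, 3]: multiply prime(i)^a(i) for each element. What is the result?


Encode each element as an exponent of the corresponding prime:
  2^1 = 2
  3^2 = 9
  5^3 = 125
Product = 2 * 9 * 125 = 2250

2250


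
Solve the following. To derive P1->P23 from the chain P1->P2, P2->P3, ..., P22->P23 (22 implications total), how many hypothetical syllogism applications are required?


With 22 implications in a chain connecting 23 propositions:
P1->P2, P2->P3, ..., P22->P23
Steps needed = (number of implications) - 1 = 22 - 1 = 21

21


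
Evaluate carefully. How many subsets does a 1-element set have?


The power set of a set with n elements has 2^n elements.
|P(S)| = 2^1 = 2

2


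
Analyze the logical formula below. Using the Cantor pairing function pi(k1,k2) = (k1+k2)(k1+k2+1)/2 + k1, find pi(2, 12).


k1 + k2 = 14
(k1+k2)(k1+k2+1)/2 = 14 * 15 / 2 = 105
pi = 105 + 2 = 107

107


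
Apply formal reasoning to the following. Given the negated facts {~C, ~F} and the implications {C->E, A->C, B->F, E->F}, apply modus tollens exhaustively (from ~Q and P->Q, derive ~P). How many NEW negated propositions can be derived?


Initial negated facts: {~C, ~F}
Apply modus tollens to closure:
  ~C and A->C  =>  ~A
  ~F and B->F  =>  ~B
  ~F and E->F  =>  ~E
Final negated: {~A, ~B, ~C, ~E, ~F}
New negations: {~A, ~B, ~E}
Count = 3

3


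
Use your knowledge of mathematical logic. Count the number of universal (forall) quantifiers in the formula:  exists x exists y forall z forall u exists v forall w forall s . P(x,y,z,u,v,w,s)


Quantifier prefix: exists x exists y forall z forall u exists v forall w forall s
Mark each quantifier type:
  E E U U E U U
Universal count = 4, Existential count = 3
Asked for universal (forall) quantifiers: 4

4


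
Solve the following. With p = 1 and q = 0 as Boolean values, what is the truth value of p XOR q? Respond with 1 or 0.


p = 1, q = 0
Operation: p XOR q
Evaluate: 1 XOR 0 = 1

1


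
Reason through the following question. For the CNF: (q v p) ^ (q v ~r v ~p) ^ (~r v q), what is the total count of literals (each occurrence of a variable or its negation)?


Counting literals in each clause:
Clause 1: 2 literal(s)
Clause 2: 3 literal(s)
Clause 3: 2 literal(s)
Total = 7

7


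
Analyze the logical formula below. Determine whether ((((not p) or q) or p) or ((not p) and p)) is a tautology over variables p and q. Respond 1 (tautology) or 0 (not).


Check all 4 assignments:
p=0, q=0: 1
p=0, q=1: 1
p=1, q=0: 1
p=1, q=1: 1
Satisfying count = 4/4.
Tautology iff count = 4: yes.

1


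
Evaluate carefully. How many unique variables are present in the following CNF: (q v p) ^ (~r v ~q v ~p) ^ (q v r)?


Identify each variable that appears in the formula.
Variables found: p, q, r
Count = 3

3


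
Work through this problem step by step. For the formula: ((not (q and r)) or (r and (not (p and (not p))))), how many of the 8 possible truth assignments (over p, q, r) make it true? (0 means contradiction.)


Check all 8 assignments:
p=0, q=0, r=0: 1
p=0, q=0, r=1: 1
p=0, q=1, r=0: 1
p=0, q=1, r=1: 1
p=1, q=0, r=0: 1
p=1, q=0, r=1: 1
p=1, q=1, r=0: 1
p=1, q=1, r=1: 1
Count of True = 8

8


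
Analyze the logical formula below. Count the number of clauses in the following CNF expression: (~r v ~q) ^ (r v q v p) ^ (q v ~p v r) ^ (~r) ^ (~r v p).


A CNF formula is a conjunction of clauses.
Clauses are separated by ^.
Counting the conjuncts: 5 clauses.

5


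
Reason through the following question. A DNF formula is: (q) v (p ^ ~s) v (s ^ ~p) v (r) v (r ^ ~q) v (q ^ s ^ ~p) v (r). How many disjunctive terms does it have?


A DNF formula is a disjunction of terms (conjunctions).
Terms are separated by v.
Counting the disjuncts: 7 terms.

7


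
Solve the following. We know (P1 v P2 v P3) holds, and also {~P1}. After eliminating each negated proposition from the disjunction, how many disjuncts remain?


Original disjuncts (3): P1, P2, P3
Negated (eliminate): ~P1
Remaining disjuncts: P2, P3
Count = 3 - 1 = 2

2


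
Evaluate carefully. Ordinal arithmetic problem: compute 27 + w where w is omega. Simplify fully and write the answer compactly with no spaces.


Compute 27 + w.
Ordinal + is associative but NOT commutative; for finite n>0, n + w = w but w + n stays w+n.
Any finite left addend is absorbed by w on the right: 27 + w = w.
Result = w

w


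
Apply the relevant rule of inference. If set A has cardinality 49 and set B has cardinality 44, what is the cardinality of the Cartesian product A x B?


The Cartesian product A x B contains all ordered pairs (a, b).
|A x B| = |A| * |B| = 49 * 44 = 2156

2156


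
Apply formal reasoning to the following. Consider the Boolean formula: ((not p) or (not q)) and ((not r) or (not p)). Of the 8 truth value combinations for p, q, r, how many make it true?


Evaluate all 8 assignments for p, q, r:
p=0, q=0, r=0: 1
p=0, q=0, r=1: 1
p=0, q=1, r=0: 1
p=0, q=1, r=1: 1
p=1, q=0, r=0: 1
p=1, q=0, r=1: 0
p=1, q=1, r=0: 0
p=1, q=1, r=1: 0
Satisfying count = 5

5


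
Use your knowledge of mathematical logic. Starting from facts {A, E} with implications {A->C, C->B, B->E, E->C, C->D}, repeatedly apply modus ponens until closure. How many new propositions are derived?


Initial facts: {A, E}
Apply modus ponens to closure:
  A and A->C  =>  C
  C and C->B  =>  B
  C and C->D  =>  D
Final known: {A, B, C, D, E}
New propositions: {B, C, D}
Count = 3

3


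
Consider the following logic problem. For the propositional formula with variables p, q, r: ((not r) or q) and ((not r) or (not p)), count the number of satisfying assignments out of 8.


Evaluate all 8 assignments for p, q, r:
p=0, q=0, r=0: 1
p=0, q=0, r=1: 0
p=0, q=1, r=0: 1
p=0, q=1, r=1: 1
p=1, q=0, r=0: 1
p=1, q=0, r=1: 0
p=1, q=1, r=0: 1
p=1, q=1, r=1: 0
Satisfying count = 5

5


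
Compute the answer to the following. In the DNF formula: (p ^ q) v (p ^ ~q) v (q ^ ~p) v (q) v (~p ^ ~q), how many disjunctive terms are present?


A DNF formula is a disjunction of terms (conjunctions).
Terms are separated by v.
Counting the disjuncts: 5 terms.

5


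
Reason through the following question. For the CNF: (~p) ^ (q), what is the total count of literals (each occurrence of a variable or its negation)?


Counting literals in each clause:
Clause 1: 1 literal(s)
Clause 2: 1 literal(s)
Total = 2

2


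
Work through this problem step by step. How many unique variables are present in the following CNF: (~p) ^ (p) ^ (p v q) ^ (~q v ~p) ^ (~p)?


Identify each variable that appears in the formula.
Variables found: p, q
Count = 2

2


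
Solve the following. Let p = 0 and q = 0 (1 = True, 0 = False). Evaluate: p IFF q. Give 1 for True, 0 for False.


p = 0, q = 0
Operation: p IFF q
Evaluate: 0 IFF 0 = 1

1


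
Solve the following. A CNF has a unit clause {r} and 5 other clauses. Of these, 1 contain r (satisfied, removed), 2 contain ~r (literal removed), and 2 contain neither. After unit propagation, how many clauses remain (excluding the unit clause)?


Satisfied (removed): 1
Shortened (remain): 2
Unchanged (remain): 2
Remaining = 2 + 2 = 4

4


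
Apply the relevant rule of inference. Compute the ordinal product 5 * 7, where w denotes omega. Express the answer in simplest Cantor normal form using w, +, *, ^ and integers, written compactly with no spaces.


Compute 5 * 7.
Ordinal * is associative and left-distributive over +, but NOT commutative; for finite n>1, n*w = w but w*n stays w*n.
Both finite; ordinal * agrees with natural *: 5 * 7 = 35.
Result = 35

35


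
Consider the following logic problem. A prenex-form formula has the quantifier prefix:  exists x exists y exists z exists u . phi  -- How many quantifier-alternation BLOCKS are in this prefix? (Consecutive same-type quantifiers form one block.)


Quantifier-type sequence: E E E E  (A=forall, E=exists)
Group into maximal same-type runs:
  Ex4
Number of blocks = 1

1


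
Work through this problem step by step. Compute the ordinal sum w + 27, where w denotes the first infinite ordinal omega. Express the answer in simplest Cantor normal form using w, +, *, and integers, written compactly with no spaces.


Compute w + 27.
Ordinal + is associative but NOT commutative; for finite n>0, n + w = w but w + n stays w+n.
w + 27 is already in normal form (a successor ordinal beyond w).
Result = w+27

w+27


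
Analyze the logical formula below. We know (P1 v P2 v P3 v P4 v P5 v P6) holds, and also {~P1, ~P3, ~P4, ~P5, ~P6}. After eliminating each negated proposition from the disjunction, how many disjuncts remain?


Original disjuncts (6): P1, P2, P3, P4, P5, P6
Negated (eliminate): ~P1, ~P3, ~P4, ~P5, ~P6
Remaining disjuncts: P2
Count = 6 - 5 = 1

1


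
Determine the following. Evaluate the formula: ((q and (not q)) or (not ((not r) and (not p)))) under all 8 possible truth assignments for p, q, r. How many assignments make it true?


Check all 8 assignments:
p=0, q=0, r=0: 0
p=0, q=0, r=1: 1
p=0, q=1, r=0: 0
p=0, q=1, r=1: 1
p=1, q=0, r=0: 1
p=1, q=0, r=1: 1
p=1, q=1, r=0: 1
p=1, q=1, r=1: 1
Count of True = 6

6


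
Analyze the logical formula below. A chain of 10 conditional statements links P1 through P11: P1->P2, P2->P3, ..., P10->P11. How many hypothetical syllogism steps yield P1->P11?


With 10 implications in a chain connecting 11 propositions:
P1->P2, P2->P3, ..., P10->P11
Steps needed = (number of implications) - 1 = 10 - 1 = 9

9


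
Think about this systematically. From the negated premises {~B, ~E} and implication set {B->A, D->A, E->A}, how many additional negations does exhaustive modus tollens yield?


Initial negated facts: {~B, ~E}
Apply modus tollens to closure:
  (no implication fires)
Final negated: {~B, ~E}
New negations: {(none)}
Count = 0

0


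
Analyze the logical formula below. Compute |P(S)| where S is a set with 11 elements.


The power set of a set with n elements has 2^n elements.
|P(S)| = 2^11 = 2048

2048


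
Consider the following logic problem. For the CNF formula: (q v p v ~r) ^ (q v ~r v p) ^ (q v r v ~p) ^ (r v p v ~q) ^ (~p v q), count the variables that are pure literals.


Check each variable for pure literal status:
p: mixed (not pure)
q: mixed (not pure)
r: mixed (not pure)
Pure literal count = 0

0


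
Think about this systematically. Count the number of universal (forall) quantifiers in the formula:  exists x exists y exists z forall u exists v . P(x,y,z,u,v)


Quantifier prefix: exists x exists y exists z forall u exists v
Mark each quantifier type:
  E E E U E
Universal count = 1, Existential count = 4
Asked for universal (forall) quantifiers: 1

1


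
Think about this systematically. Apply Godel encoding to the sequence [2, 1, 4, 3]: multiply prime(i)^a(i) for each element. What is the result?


Encode each element as an exponent of the corresponding prime:
  2^2 = 4
  3^1 = 3
  5^4 = 625
  7^3 = 343
Product = 4 * 3 * 625 * 343 = 2572500

2572500


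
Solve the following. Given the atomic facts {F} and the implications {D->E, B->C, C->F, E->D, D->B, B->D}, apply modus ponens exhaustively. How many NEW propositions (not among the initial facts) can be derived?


Initial facts: {F}
Apply modus ponens to closure:
  (no implication fires)
Final known: {F}
New propositions: {(none)}
Count = 0

0


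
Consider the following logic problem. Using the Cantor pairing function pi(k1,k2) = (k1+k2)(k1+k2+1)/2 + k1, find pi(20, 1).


k1 + k2 = 21
(k1+k2)(k1+k2+1)/2 = 21 * 22 / 2 = 231
pi = 231 + 20 = 251

251


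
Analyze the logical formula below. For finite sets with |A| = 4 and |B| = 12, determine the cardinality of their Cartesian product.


The Cartesian product A x B contains all ordered pairs (a, b).
|A x B| = |A| * |B| = 4 * 12 = 48

48


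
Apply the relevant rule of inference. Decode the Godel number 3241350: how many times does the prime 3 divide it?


Factorize 3241350 by dividing by 3 repeatedly.
Division steps: 3 divides 3241350 exactly 3 time(s).
Exponent of 3 = 3

3


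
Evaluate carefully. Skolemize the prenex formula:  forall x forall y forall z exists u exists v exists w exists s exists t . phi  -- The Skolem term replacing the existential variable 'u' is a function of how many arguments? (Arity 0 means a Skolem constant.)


Quantifier prefix: forall x forall y forall z exists u exists v exists w exists s exists t
'u' is existentially quantified at position 4.
Universal variables preceding it: x, y, z
Skolem function arity = 3

3


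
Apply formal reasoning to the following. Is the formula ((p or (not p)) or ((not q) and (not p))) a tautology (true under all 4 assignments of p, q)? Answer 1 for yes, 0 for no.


Check all 4 assignments:
p=0, q=0: 1
p=0, q=1: 1
p=1, q=0: 1
p=1, q=1: 1
Satisfying count = 4/4.
Tautology iff count = 4: yes.

1


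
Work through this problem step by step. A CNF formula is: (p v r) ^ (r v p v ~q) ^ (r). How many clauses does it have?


A CNF formula is a conjunction of clauses.
Clauses are separated by ^.
Counting the conjuncts: 3 clauses.

3


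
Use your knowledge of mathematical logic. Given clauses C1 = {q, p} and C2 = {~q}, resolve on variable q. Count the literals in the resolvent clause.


Remove q from C1 and ~q from C2.
C1 remainder: {p}
C2 remainder: {}
Union (resolvent): {p}
Resolvent has 1 literal(s).

1


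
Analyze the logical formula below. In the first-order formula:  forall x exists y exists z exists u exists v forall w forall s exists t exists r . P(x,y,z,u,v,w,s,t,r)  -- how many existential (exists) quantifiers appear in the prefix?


Quantifier prefix: forall x exists y exists z exists u exists v forall w forall s exists t exists r
Mark each quantifier type:
  U E E E E U U E E
Universal count = 3, Existential count = 6
Asked for existential (exists) quantifiers: 6

6


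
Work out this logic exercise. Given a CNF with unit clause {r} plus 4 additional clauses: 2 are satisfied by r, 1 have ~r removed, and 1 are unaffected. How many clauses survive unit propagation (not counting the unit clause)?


Satisfied (removed): 2
Shortened (remain): 1
Unchanged (remain): 1
Remaining = 1 + 1 = 2

2
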